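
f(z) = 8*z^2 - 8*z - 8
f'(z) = 16*z - 8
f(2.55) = 23.62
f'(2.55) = 32.80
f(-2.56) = 64.91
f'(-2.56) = -48.96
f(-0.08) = -7.31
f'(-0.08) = -9.28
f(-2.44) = 59.15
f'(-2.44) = -47.04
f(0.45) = -9.98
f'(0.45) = -0.80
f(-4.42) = 183.65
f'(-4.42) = -78.72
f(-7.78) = 538.47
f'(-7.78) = -132.48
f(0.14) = -8.96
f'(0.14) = -5.76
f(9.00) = 568.00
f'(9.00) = 136.00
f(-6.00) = 328.00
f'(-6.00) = -104.00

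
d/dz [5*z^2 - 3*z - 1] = 10*z - 3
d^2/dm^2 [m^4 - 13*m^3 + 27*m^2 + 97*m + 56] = 12*m^2 - 78*m + 54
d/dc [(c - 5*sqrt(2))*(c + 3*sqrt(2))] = 2*c - 2*sqrt(2)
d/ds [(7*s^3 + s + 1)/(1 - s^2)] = (-7*s^4 + 22*s^2 + 2*s + 1)/(s^4 - 2*s^2 + 1)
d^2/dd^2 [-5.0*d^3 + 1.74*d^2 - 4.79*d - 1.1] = 3.48 - 30.0*d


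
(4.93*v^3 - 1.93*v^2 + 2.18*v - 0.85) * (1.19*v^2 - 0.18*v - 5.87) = 5.8667*v^5 - 3.1841*v^4 - 25.9975*v^3 + 9.9252*v^2 - 12.6436*v + 4.9895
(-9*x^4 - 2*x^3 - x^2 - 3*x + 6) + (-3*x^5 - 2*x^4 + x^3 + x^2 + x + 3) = -3*x^5 - 11*x^4 - x^3 - 2*x + 9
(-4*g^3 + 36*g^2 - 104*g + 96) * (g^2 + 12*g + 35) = -4*g^5 - 12*g^4 + 188*g^3 + 108*g^2 - 2488*g + 3360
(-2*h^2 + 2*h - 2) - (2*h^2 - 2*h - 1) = -4*h^2 + 4*h - 1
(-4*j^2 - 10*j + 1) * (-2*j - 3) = 8*j^3 + 32*j^2 + 28*j - 3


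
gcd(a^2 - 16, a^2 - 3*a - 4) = a - 4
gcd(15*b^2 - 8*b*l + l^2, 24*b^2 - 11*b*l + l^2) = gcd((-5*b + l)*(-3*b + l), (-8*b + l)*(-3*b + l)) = 3*b - l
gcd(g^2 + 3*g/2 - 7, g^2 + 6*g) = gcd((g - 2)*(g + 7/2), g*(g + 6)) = 1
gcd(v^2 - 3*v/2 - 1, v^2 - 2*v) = v - 2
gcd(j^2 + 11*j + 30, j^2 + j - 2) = 1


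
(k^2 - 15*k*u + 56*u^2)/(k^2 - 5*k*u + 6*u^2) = (k^2 - 15*k*u + 56*u^2)/(k^2 - 5*k*u + 6*u^2)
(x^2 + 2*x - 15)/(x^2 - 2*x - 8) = (-x^2 - 2*x + 15)/(-x^2 + 2*x + 8)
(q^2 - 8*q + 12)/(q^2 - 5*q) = (q^2 - 8*q + 12)/(q*(q - 5))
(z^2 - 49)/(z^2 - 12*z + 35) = (z + 7)/(z - 5)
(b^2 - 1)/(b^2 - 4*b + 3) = (b + 1)/(b - 3)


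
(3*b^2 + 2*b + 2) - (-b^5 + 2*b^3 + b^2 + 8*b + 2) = b^5 - 2*b^3 + 2*b^2 - 6*b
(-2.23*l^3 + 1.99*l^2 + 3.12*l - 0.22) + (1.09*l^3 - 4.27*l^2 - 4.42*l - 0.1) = -1.14*l^3 - 2.28*l^2 - 1.3*l - 0.32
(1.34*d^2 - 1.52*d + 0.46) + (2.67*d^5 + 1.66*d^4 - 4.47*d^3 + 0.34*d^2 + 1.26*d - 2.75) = 2.67*d^5 + 1.66*d^4 - 4.47*d^3 + 1.68*d^2 - 0.26*d - 2.29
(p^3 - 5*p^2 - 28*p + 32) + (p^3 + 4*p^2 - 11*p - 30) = 2*p^3 - p^2 - 39*p + 2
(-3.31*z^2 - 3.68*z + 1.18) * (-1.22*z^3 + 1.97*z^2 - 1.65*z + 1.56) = 4.0382*z^5 - 2.0311*z^4 - 3.2277*z^3 + 3.233*z^2 - 7.6878*z + 1.8408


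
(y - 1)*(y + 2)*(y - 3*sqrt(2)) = y^3 - 3*sqrt(2)*y^2 + y^2 - 3*sqrt(2)*y - 2*y + 6*sqrt(2)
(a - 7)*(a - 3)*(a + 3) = a^3 - 7*a^2 - 9*a + 63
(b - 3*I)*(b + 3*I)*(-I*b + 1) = -I*b^3 + b^2 - 9*I*b + 9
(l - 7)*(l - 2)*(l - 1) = l^3 - 10*l^2 + 23*l - 14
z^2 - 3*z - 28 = (z - 7)*(z + 4)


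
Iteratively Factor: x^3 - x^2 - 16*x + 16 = (x - 1)*(x^2 - 16) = (x - 4)*(x - 1)*(x + 4)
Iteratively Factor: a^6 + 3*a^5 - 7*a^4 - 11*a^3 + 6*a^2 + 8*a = (a + 1)*(a^5 + 2*a^4 - 9*a^3 - 2*a^2 + 8*a) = (a - 2)*(a + 1)*(a^4 + 4*a^3 - a^2 - 4*a) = (a - 2)*(a - 1)*(a + 1)*(a^3 + 5*a^2 + 4*a) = (a - 2)*(a - 1)*(a + 1)^2*(a^2 + 4*a) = (a - 2)*(a - 1)*(a + 1)^2*(a + 4)*(a)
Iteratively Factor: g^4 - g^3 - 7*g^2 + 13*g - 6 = (g - 2)*(g^3 + g^2 - 5*g + 3) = (g - 2)*(g - 1)*(g^2 + 2*g - 3) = (g - 2)*(g - 1)^2*(g + 3)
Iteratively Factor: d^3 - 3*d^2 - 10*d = (d + 2)*(d^2 - 5*d) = (d - 5)*(d + 2)*(d)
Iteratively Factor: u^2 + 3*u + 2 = (u + 2)*(u + 1)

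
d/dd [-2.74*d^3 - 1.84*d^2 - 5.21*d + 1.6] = -8.22*d^2 - 3.68*d - 5.21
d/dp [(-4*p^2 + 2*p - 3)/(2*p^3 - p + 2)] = (2*(1 - 4*p)*(2*p^3 - p + 2) + (6*p^2 - 1)*(4*p^2 - 2*p + 3))/(2*p^3 - p + 2)^2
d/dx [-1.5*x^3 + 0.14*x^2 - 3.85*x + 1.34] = -4.5*x^2 + 0.28*x - 3.85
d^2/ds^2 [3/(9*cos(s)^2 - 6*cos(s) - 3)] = (-72*sin(s)^4 + 68*sin(s)^2 - 41*cos(s) + 9*cos(3*s) + 32)/(2*(cos(s) - 1)^3*(3*cos(s) + 1)^3)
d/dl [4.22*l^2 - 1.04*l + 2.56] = 8.44*l - 1.04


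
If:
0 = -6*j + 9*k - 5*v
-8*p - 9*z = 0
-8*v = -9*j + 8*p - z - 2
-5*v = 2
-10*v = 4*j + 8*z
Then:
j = -51/20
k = -173/90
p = -639/320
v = -2/5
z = 71/40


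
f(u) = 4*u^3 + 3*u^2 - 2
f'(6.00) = 468.00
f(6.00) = 970.00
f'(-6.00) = 396.00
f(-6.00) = -758.00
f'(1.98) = 58.92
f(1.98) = 40.81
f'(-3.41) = 119.08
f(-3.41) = -125.72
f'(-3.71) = 142.91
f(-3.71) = -164.97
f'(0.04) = 0.26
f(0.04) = -1.99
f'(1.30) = 28.08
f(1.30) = 11.86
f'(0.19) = 1.57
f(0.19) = -1.86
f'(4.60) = 281.52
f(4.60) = 450.82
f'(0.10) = 0.72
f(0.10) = -1.97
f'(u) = 12*u^2 + 6*u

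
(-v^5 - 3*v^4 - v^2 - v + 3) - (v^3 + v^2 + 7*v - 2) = -v^5 - 3*v^4 - v^3 - 2*v^2 - 8*v + 5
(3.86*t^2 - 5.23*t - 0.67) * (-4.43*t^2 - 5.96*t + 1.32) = -17.0998*t^4 + 0.163300000000003*t^3 + 39.2341*t^2 - 2.9104*t - 0.8844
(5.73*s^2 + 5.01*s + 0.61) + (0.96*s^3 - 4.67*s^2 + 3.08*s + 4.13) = 0.96*s^3 + 1.06*s^2 + 8.09*s + 4.74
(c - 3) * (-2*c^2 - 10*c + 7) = -2*c^3 - 4*c^2 + 37*c - 21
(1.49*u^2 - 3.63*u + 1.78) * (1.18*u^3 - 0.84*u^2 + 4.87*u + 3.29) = 1.7582*u^5 - 5.535*u^4 + 12.4059*u^3 - 14.2712*u^2 - 3.2741*u + 5.8562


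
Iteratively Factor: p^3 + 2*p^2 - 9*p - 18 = (p + 3)*(p^2 - p - 6) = (p + 2)*(p + 3)*(p - 3)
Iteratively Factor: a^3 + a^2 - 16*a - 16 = (a + 1)*(a^2 - 16) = (a - 4)*(a + 1)*(a + 4)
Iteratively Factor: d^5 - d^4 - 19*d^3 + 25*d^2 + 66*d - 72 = (d + 2)*(d^4 - 3*d^3 - 13*d^2 + 51*d - 36) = (d - 3)*(d + 2)*(d^3 - 13*d + 12) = (d - 3)*(d + 2)*(d + 4)*(d^2 - 4*d + 3) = (d - 3)*(d - 1)*(d + 2)*(d + 4)*(d - 3)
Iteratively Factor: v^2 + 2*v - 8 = (v - 2)*(v + 4)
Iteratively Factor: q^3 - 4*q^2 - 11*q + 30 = (q - 5)*(q^2 + q - 6) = (q - 5)*(q + 3)*(q - 2)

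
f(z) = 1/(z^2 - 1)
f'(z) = -2*z/(z^2 - 1)^2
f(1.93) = 0.37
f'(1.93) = -0.52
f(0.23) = -1.06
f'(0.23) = -0.51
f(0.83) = -3.21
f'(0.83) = -17.15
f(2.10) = 0.29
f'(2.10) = -0.36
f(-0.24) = -1.06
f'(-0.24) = 0.54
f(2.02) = 0.32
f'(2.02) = -0.43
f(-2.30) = 0.23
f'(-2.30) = 0.25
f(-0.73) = -2.14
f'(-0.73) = 6.69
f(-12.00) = 0.01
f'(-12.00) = 0.00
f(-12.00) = 0.01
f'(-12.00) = 0.00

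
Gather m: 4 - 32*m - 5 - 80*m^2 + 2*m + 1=-80*m^2 - 30*m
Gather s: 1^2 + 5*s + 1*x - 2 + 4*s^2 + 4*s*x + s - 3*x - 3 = 4*s^2 + s*(4*x + 6) - 2*x - 4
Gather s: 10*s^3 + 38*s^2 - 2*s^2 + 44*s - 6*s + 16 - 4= 10*s^3 + 36*s^2 + 38*s + 12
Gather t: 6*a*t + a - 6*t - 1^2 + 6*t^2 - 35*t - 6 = a + 6*t^2 + t*(6*a - 41) - 7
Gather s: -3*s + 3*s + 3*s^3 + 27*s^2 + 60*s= 3*s^3 + 27*s^2 + 60*s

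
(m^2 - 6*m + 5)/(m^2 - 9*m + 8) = (m - 5)/(m - 8)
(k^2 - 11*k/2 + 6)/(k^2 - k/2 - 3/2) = (k - 4)/(k + 1)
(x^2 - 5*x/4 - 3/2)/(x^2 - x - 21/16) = 4*(x - 2)/(4*x - 7)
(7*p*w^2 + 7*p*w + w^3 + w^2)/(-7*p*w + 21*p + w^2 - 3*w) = w*(-7*p*w - 7*p - w^2 - w)/(7*p*w - 21*p - w^2 + 3*w)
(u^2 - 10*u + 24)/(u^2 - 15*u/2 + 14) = 2*(u - 6)/(2*u - 7)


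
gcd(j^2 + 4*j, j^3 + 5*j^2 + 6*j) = j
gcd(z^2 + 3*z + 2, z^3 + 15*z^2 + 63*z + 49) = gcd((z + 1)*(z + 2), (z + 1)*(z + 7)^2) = z + 1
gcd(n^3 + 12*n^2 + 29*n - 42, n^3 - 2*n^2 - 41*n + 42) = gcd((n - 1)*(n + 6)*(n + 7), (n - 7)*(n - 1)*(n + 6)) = n^2 + 5*n - 6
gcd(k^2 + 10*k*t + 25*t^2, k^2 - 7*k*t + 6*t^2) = 1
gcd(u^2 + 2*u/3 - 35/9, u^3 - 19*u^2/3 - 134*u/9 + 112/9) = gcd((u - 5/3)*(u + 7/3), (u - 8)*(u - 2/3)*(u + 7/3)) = u + 7/3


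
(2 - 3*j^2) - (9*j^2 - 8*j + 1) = -12*j^2 + 8*j + 1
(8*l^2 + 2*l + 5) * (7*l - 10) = 56*l^3 - 66*l^2 + 15*l - 50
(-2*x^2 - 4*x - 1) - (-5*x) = -2*x^2 + x - 1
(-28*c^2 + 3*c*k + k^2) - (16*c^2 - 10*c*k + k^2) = -44*c^2 + 13*c*k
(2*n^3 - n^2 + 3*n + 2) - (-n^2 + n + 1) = 2*n^3 + 2*n + 1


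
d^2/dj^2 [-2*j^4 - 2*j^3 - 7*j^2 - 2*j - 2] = -24*j^2 - 12*j - 14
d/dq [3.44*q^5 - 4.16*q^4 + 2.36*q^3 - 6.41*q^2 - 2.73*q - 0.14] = 17.2*q^4 - 16.64*q^3 + 7.08*q^2 - 12.82*q - 2.73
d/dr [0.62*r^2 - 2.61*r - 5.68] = 1.24*r - 2.61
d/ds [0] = 0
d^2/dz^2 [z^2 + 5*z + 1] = 2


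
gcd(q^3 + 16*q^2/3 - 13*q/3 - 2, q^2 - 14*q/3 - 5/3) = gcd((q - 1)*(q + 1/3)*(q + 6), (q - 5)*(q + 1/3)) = q + 1/3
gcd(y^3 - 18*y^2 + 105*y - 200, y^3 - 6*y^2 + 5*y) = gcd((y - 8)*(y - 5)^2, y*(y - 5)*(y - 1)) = y - 5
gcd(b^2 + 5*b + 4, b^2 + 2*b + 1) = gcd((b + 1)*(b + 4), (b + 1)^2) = b + 1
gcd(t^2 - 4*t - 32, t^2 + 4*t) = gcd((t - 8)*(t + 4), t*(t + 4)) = t + 4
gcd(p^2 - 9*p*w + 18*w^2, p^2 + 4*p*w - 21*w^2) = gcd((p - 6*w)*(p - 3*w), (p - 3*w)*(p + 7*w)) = p - 3*w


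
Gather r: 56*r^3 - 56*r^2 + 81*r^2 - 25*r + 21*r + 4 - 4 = 56*r^3 + 25*r^2 - 4*r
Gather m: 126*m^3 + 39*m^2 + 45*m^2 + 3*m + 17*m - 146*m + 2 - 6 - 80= 126*m^3 + 84*m^2 - 126*m - 84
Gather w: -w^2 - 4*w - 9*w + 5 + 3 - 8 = -w^2 - 13*w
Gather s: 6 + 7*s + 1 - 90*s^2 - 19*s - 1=-90*s^2 - 12*s + 6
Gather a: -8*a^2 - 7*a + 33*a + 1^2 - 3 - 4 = -8*a^2 + 26*a - 6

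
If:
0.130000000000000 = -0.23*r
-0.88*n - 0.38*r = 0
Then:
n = 0.24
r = -0.57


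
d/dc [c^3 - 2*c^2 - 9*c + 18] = 3*c^2 - 4*c - 9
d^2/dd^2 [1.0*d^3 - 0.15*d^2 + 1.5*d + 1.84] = 6.0*d - 0.3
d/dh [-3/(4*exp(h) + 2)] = 3*exp(h)/(2*exp(h) + 1)^2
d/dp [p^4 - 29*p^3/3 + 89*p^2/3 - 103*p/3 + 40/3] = 4*p^3 - 29*p^2 + 178*p/3 - 103/3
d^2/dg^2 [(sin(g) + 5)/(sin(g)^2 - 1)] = (-23*sin(g) + sin(3*g) + 40*cos(2*g) - 80)/(cos(2*g) + 1)^2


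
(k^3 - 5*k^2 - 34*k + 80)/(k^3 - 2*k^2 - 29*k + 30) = (k^2 - 10*k + 16)/(k^2 - 7*k + 6)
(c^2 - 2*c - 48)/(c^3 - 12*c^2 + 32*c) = (c + 6)/(c*(c - 4))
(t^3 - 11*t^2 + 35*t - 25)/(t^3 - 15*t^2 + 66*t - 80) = (t^2 - 6*t + 5)/(t^2 - 10*t + 16)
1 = 1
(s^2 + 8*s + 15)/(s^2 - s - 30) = (s + 3)/(s - 6)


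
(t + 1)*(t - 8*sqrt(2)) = t^2 - 8*sqrt(2)*t + t - 8*sqrt(2)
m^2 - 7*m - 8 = (m - 8)*(m + 1)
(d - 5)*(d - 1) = d^2 - 6*d + 5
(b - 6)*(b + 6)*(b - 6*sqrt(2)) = b^3 - 6*sqrt(2)*b^2 - 36*b + 216*sqrt(2)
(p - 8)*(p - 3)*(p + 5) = p^3 - 6*p^2 - 31*p + 120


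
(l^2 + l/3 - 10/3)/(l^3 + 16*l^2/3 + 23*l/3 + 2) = (3*l - 5)/(3*l^2 + 10*l + 3)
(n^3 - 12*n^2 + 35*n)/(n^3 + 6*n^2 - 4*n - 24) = n*(n^2 - 12*n + 35)/(n^3 + 6*n^2 - 4*n - 24)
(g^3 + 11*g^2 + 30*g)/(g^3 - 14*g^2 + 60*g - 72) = g*(g^2 + 11*g + 30)/(g^3 - 14*g^2 + 60*g - 72)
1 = 1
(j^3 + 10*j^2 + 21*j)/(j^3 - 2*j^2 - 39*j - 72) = j*(j + 7)/(j^2 - 5*j - 24)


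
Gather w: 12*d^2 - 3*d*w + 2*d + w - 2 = 12*d^2 + 2*d + w*(1 - 3*d) - 2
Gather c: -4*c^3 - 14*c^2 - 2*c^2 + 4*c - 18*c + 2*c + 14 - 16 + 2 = -4*c^3 - 16*c^2 - 12*c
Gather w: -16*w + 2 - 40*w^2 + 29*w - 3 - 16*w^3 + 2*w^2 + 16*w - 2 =-16*w^3 - 38*w^2 + 29*w - 3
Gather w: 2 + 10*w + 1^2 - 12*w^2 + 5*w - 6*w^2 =-18*w^2 + 15*w + 3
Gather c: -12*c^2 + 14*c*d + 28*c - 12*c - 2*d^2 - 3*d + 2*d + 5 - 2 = -12*c^2 + c*(14*d + 16) - 2*d^2 - d + 3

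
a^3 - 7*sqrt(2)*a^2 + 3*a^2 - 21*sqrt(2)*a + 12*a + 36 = (a + 3)*(a - 6*sqrt(2))*(a - sqrt(2))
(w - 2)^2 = w^2 - 4*w + 4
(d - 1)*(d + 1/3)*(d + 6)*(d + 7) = d^4 + 37*d^3/3 + 33*d^2 - 97*d/3 - 14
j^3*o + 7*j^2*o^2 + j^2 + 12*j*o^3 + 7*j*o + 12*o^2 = (j + 3*o)*(j + 4*o)*(j*o + 1)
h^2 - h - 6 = (h - 3)*(h + 2)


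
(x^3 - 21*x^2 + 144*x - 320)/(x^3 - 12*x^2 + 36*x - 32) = (x^2 - 13*x + 40)/(x^2 - 4*x + 4)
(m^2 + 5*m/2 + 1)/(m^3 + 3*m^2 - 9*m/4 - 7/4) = 2*(m + 2)/(2*m^2 + 5*m - 7)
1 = 1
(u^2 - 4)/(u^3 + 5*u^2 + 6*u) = (u - 2)/(u*(u + 3))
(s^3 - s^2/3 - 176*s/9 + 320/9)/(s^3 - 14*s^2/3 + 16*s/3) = (3*s^2 + 7*s - 40)/(3*s*(s - 2))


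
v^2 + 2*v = v*(v + 2)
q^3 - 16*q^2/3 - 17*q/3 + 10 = (q - 6)*(q - 1)*(q + 5/3)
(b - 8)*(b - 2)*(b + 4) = b^3 - 6*b^2 - 24*b + 64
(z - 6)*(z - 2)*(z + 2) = z^3 - 6*z^2 - 4*z + 24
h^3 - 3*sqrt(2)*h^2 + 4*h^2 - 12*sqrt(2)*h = h*(h + 4)*(h - 3*sqrt(2))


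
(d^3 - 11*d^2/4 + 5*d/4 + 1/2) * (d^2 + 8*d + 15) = d^5 + 21*d^4/4 - 23*d^3/4 - 123*d^2/4 + 91*d/4 + 15/2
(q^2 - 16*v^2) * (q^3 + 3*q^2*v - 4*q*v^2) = q^5 + 3*q^4*v - 20*q^3*v^2 - 48*q^2*v^3 + 64*q*v^4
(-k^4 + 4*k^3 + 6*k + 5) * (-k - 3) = k^5 - k^4 - 12*k^3 - 6*k^2 - 23*k - 15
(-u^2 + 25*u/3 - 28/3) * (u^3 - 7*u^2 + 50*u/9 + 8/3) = -u^5 + 46*u^4/3 - 659*u^3/9 + 2942*u^2/27 - 800*u/27 - 224/9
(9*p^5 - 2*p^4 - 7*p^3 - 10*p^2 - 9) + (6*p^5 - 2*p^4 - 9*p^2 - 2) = 15*p^5 - 4*p^4 - 7*p^3 - 19*p^2 - 11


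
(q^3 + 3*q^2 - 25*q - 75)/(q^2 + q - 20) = (q^2 - 2*q - 15)/(q - 4)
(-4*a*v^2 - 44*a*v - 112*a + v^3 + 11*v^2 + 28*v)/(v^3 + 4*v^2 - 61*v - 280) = (-4*a*v - 16*a + v^2 + 4*v)/(v^2 - 3*v - 40)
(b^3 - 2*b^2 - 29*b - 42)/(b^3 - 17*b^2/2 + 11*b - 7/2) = 2*(b^2 + 5*b + 6)/(2*b^2 - 3*b + 1)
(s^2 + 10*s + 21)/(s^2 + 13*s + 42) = (s + 3)/(s + 6)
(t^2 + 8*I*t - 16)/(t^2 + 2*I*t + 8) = (t + 4*I)/(t - 2*I)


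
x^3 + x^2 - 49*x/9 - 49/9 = (x - 7/3)*(x + 1)*(x + 7/3)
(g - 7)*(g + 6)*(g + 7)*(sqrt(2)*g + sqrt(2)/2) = sqrt(2)*g^4 + 13*sqrt(2)*g^3/2 - 46*sqrt(2)*g^2 - 637*sqrt(2)*g/2 - 147*sqrt(2)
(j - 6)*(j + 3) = j^2 - 3*j - 18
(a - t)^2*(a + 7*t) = a^3 + 5*a^2*t - 13*a*t^2 + 7*t^3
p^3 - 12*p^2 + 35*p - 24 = (p - 8)*(p - 3)*(p - 1)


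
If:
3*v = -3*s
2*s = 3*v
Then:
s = 0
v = 0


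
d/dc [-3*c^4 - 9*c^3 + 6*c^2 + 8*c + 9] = -12*c^3 - 27*c^2 + 12*c + 8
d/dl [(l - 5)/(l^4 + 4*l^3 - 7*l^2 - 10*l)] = (-3*l^4 + 12*l^3 + 67*l^2 - 70*l - 50)/(l^2*(l^6 + 8*l^5 + 2*l^4 - 76*l^3 - 31*l^2 + 140*l + 100))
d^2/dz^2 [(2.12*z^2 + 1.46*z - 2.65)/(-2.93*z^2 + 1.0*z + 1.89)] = (-2.8421709430404e-14*z^4 - 37.491108*z^3 + 66.060366*z^2 - 95.097252*z + 25.022906)/(25.153757*z^6 - 25.7547*z^5 - 39.886383*z^4 + 32.2262*z^3 + 25.728759*z^2 - 10.7163*z - 6.751269)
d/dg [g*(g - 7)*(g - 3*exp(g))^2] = (g - 3*exp(g))*(-2*g*(g - 7)*(3*exp(g) - 1) + g*(g - 3*exp(g)) + (g - 7)*(g - 3*exp(g)))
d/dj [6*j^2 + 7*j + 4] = 12*j + 7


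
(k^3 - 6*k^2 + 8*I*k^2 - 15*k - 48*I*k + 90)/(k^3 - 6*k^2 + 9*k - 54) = (k + 5*I)/(k - 3*I)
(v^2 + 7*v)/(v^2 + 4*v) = (v + 7)/(v + 4)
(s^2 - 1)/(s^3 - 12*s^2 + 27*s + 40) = (s - 1)/(s^2 - 13*s + 40)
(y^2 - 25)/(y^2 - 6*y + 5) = (y + 5)/(y - 1)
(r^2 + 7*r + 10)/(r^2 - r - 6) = (r + 5)/(r - 3)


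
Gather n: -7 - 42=-49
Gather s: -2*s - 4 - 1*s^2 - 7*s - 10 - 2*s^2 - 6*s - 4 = -3*s^2 - 15*s - 18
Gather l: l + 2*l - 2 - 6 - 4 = 3*l - 12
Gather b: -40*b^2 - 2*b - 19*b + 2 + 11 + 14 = -40*b^2 - 21*b + 27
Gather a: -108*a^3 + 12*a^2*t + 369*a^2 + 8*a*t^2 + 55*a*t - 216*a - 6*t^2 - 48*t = -108*a^3 + a^2*(12*t + 369) + a*(8*t^2 + 55*t - 216) - 6*t^2 - 48*t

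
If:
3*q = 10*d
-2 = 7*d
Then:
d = -2/7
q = -20/21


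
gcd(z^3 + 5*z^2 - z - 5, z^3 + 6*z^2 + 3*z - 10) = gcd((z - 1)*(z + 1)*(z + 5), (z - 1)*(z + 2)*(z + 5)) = z^2 + 4*z - 5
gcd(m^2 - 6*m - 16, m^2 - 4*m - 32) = m - 8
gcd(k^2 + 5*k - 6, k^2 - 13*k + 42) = 1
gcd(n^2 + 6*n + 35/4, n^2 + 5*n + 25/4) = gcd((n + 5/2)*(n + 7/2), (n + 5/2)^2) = n + 5/2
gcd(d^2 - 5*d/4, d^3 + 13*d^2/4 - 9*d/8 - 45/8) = d - 5/4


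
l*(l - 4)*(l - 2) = l^3 - 6*l^2 + 8*l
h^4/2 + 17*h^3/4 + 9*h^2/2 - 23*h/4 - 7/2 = (h/2 + 1)*(h - 1)*(h + 1/2)*(h + 7)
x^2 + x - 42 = (x - 6)*(x + 7)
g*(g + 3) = g^2 + 3*g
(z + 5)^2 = z^2 + 10*z + 25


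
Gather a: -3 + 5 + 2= 4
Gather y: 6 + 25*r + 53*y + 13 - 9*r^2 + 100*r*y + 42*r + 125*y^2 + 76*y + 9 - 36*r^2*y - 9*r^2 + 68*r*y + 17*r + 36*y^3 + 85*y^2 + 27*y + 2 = -18*r^2 + 84*r + 36*y^3 + 210*y^2 + y*(-36*r^2 + 168*r + 156) + 30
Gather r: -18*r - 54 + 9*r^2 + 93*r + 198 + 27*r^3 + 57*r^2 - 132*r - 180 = 27*r^3 + 66*r^2 - 57*r - 36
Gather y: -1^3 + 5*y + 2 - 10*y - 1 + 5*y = 0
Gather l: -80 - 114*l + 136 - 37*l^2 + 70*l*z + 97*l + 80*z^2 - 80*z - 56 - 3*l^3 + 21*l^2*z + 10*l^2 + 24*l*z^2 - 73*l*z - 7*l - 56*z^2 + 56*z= -3*l^3 + l^2*(21*z - 27) + l*(24*z^2 - 3*z - 24) + 24*z^2 - 24*z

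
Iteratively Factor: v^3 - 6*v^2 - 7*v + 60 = (v - 4)*(v^2 - 2*v - 15) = (v - 5)*(v - 4)*(v + 3)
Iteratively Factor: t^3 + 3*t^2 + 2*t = (t + 2)*(t^2 + t) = t*(t + 2)*(t + 1)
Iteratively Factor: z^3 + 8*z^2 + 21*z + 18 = (z + 3)*(z^2 + 5*z + 6) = (z + 3)^2*(z + 2)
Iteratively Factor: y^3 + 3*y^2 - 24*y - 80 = (y + 4)*(y^2 - y - 20) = (y - 5)*(y + 4)*(y + 4)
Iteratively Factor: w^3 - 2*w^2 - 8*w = (w)*(w^2 - 2*w - 8) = w*(w + 2)*(w - 4)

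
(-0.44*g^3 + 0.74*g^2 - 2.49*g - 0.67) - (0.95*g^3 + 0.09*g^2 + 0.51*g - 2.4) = -1.39*g^3 + 0.65*g^2 - 3.0*g + 1.73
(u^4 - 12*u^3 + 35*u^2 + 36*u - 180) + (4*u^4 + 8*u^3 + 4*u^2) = 5*u^4 - 4*u^3 + 39*u^2 + 36*u - 180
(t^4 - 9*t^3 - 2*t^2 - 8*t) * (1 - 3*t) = -3*t^5 + 28*t^4 - 3*t^3 + 22*t^2 - 8*t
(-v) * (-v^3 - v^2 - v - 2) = v^4 + v^3 + v^2 + 2*v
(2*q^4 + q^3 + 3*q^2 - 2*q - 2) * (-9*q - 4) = -18*q^5 - 17*q^4 - 31*q^3 + 6*q^2 + 26*q + 8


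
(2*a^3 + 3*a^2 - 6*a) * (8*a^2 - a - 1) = 16*a^5 + 22*a^4 - 53*a^3 + 3*a^2 + 6*a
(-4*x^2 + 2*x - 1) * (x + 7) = -4*x^3 - 26*x^2 + 13*x - 7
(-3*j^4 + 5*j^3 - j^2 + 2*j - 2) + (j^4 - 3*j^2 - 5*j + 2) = -2*j^4 + 5*j^3 - 4*j^2 - 3*j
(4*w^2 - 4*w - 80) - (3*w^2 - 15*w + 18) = w^2 + 11*w - 98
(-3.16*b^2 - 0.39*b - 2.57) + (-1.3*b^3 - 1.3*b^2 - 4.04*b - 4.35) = -1.3*b^3 - 4.46*b^2 - 4.43*b - 6.92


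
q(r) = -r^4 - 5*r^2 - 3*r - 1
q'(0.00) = -3.00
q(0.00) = -1.00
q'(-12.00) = 7029.00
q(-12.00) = -21421.00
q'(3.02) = -143.37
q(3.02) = -138.84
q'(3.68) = -239.14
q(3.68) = -263.15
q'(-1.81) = 38.82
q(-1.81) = -22.68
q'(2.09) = -60.42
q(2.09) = -48.19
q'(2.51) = -91.35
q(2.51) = -79.72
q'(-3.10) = 147.16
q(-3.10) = -132.10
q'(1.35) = -26.34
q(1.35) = -17.48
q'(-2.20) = 61.59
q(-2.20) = -42.03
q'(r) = -4*r^3 - 10*r - 3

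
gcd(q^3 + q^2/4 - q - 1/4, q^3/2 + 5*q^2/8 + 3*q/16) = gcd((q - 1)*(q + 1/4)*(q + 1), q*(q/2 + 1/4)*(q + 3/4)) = 1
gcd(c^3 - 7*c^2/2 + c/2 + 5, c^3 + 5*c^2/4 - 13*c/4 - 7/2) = c + 1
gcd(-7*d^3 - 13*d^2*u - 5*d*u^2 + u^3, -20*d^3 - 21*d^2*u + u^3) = d + u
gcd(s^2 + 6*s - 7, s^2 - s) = s - 1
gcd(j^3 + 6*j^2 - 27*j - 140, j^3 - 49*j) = j + 7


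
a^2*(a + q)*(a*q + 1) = a^4*q + a^3*q^2 + a^3 + a^2*q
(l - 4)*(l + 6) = l^2 + 2*l - 24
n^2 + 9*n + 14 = (n + 2)*(n + 7)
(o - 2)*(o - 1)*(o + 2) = o^3 - o^2 - 4*o + 4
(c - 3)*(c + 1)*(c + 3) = c^3 + c^2 - 9*c - 9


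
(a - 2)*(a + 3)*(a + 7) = a^3 + 8*a^2 + a - 42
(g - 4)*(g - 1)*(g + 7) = g^3 + 2*g^2 - 31*g + 28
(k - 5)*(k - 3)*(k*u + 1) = k^3*u - 8*k^2*u + k^2 + 15*k*u - 8*k + 15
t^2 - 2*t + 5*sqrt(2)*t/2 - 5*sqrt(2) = (t - 2)*(t + 5*sqrt(2)/2)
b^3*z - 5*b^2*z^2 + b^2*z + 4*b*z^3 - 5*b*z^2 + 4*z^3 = (b - 4*z)*(b - z)*(b*z + z)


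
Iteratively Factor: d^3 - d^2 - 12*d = (d - 4)*(d^2 + 3*d) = d*(d - 4)*(d + 3)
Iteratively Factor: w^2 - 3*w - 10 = (w - 5)*(w + 2)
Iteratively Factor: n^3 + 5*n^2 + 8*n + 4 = (n + 2)*(n^2 + 3*n + 2) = (n + 2)^2*(n + 1)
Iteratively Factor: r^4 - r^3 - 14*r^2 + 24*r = (r + 4)*(r^3 - 5*r^2 + 6*r) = r*(r + 4)*(r^2 - 5*r + 6) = r*(r - 3)*(r + 4)*(r - 2)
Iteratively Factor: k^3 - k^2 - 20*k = (k + 4)*(k^2 - 5*k) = (k - 5)*(k + 4)*(k)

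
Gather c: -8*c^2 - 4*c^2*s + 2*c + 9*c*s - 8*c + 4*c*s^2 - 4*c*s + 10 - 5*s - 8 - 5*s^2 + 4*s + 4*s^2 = c^2*(-4*s - 8) + c*(4*s^2 + 5*s - 6) - s^2 - s + 2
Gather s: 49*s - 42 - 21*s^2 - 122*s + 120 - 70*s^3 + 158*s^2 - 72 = -70*s^3 + 137*s^2 - 73*s + 6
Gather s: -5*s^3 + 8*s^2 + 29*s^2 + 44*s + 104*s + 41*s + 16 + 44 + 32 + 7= -5*s^3 + 37*s^2 + 189*s + 99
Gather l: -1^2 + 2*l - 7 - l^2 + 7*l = -l^2 + 9*l - 8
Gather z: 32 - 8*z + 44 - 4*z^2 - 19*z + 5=-4*z^2 - 27*z + 81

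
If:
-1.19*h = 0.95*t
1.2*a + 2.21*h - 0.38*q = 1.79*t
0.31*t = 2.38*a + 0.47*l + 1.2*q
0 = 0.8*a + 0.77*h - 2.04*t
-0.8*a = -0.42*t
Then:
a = 0.00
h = 0.00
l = 0.00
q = 0.00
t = 0.00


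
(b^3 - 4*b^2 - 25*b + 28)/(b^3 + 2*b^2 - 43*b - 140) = (b - 1)/(b + 5)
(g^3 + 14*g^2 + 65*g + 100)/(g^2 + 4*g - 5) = (g^2 + 9*g + 20)/(g - 1)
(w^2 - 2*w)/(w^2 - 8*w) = (w - 2)/(w - 8)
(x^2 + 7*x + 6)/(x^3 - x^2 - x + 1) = (x + 6)/(x^2 - 2*x + 1)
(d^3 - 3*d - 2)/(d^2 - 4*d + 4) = (d^2 + 2*d + 1)/(d - 2)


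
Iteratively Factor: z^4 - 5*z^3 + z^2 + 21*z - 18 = (z - 3)*(z^3 - 2*z^2 - 5*z + 6) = (z - 3)*(z - 1)*(z^2 - z - 6) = (z - 3)*(z - 1)*(z + 2)*(z - 3)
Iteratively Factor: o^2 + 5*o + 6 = (o + 2)*(o + 3)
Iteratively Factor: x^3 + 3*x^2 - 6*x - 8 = (x + 1)*(x^2 + 2*x - 8) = (x - 2)*(x + 1)*(x + 4)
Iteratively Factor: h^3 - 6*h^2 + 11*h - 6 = (h - 2)*(h^2 - 4*h + 3) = (h - 3)*(h - 2)*(h - 1)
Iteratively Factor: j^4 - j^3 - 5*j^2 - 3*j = (j + 1)*(j^3 - 2*j^2 - 3*j) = (j - 3)*(j + 1)*(j^2 + j) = (j - 3)*(j + 1)^2*(j)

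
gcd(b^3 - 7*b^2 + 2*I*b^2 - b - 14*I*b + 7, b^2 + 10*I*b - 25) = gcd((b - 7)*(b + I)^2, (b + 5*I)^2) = 1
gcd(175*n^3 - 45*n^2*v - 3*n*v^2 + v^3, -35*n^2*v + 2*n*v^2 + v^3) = -35*n^2 + 2*n*v + v^2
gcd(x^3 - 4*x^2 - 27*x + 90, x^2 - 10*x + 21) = x - 3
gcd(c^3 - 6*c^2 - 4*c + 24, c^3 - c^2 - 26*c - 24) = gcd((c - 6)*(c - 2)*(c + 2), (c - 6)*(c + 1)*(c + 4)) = c - 6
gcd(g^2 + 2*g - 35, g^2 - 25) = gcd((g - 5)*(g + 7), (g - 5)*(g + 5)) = g - 5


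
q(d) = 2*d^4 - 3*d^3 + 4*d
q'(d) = 8*d^3 - 9*d^2 + 4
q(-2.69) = 152.36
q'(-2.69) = -216.85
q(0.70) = 2.25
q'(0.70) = 2.33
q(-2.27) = 79.12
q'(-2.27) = -135.95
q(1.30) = 4.32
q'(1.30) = 6.37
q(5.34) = 1190.82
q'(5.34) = 965.55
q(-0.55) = -1.52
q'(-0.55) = -0.05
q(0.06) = 0.24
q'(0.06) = 3.97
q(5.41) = 1259.86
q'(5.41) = 1007.31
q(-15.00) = 111315.00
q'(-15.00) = -29021.00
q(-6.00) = 3216.00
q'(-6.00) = -2048.00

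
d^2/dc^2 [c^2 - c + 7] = 2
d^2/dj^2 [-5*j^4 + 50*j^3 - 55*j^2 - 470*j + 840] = -60*j^2 + 300*j - 110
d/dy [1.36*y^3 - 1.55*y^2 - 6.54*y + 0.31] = 4.08*y^2 - 3.1*y - 6.54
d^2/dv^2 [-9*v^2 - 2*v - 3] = -18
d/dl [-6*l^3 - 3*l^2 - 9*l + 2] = -18*l^2 - 6*l - 9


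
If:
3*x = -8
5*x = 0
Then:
No Solution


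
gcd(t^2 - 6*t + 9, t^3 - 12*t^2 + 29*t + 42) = 1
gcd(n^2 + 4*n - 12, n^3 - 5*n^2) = 1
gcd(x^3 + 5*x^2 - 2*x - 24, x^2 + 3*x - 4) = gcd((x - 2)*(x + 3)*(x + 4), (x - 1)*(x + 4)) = x + 4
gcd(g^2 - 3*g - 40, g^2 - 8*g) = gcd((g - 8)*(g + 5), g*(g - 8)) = g - 8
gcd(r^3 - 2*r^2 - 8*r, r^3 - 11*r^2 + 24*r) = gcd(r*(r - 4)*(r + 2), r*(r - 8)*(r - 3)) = r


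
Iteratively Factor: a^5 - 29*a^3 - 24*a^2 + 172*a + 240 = (a + 4)*(a^4 - 4*a^3 - 13*a^2 + 28*a + 60) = (a + 2)*(a + 4)*(a^3 - 6*a^2 - a + 30) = (a + 2)^2*(a + 4)*(a^2 - 8*a + 15) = (a - 3)*(a + 2)^2*(a + 4)*(a - 5)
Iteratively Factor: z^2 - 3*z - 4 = (z - 4)*(z + 1)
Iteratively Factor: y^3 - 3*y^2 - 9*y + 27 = (y + 3)*(y^2 - 6*y + 9) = (y - 3)*(y + 3)*(y - 3)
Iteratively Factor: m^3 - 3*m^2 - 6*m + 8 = (m - 1)*(m^2 - 2*m - 8) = (m - 1)*(m + 2)*(m - 4)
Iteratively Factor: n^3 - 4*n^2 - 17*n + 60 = (n - 3)*(n^2 - n - 20) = (n - 3)*(n + 4)*(n - 5)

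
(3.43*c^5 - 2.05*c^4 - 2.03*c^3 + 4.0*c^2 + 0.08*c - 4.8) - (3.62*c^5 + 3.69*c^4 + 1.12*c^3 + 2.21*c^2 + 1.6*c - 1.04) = -0.19*c^5 - 5.74*c^4 - 3.15*c^3 + 1.79*c^2 - 1.52*c - 3.76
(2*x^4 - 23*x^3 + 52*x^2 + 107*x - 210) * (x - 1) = 2*x^5 - 25*x^4 + 75*x^3 + 55*x^2 - 317*x + 210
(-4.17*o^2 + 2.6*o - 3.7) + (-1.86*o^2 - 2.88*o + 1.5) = -6.03*o^2 - 0.28*o - 2.2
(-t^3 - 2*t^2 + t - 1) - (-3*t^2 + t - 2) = -t^3 + t^2 + 1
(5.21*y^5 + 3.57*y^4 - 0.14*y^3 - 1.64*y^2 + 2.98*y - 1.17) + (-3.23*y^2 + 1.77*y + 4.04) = 5.21*y^5 + 3.57*y^4 - 0.14*y^3 - 4.87*y^2 + 4.75*y + 2.87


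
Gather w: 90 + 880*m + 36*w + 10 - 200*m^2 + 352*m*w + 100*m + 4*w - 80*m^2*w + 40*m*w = -200*m^2 + 980*m + w*(-80*m^2 + 392*m + 40) + 100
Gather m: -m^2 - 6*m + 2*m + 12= -m^2 - 4*m + 12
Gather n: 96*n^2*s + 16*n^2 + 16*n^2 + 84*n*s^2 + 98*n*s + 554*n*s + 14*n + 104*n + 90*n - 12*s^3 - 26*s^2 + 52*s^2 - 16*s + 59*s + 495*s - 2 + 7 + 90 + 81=n^2*(96*s + 32) + n*(84*s^2 + 652*s + 208) - 12*s^3 + 26*s^2 + 538*s + 176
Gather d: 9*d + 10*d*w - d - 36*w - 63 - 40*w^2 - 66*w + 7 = d*(10*w + 8) - 40*w^2 - 102*w - 56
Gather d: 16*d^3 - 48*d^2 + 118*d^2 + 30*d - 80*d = 16*d^3 + 70*d^2 - 50*d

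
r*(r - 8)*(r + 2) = r^3 - 6*r^2 - 16*r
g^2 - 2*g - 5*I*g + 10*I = (g - 2)*(g - 5*I)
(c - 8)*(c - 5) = c^2 - 13*c + 40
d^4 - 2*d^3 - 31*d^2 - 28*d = d*(d - 7)*(d + 1)*(d + 4)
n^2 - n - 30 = (n - 6)*(n + 5)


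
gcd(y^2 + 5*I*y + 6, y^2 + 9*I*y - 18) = y + 6*I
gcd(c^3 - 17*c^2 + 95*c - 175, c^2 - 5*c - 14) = c - 7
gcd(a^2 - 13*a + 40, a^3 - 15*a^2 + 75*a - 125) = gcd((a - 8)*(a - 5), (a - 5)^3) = a - 5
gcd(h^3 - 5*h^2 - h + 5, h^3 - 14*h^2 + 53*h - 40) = h^2 - 6*h + 5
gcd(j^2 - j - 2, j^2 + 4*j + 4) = 1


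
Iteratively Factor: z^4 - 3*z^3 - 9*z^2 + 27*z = (z - 3)*(z^3 - 9*z) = z*(z - 3)*(z^2 - 9) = z*(z - 3)*(z + 3)*(z - 3)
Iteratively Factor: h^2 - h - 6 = (h + 2)*(h - 3)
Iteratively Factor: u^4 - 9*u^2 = (u)*(u^3 - 9*u) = u^2*(u^2 - 9) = u^2*(u + 3)*(u - 3)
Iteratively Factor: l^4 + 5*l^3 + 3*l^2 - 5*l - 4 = (l + 4)*(l^3 + l^2 - l - 1) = (l + 1)*(l + 4)*(l^2 - 1) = (l - 1)*(l + 1)*(l + 4)*(l + 1)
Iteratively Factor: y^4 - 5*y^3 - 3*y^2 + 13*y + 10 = (y - 2)*(y^3 - 3*y^2 - 9*y - 5) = (y - 2)*(y + 1)*(y^2 - 4*y - 5) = (y - 5)*(y - 2)*(y + 1)*(y + 1)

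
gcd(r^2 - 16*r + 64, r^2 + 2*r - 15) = 1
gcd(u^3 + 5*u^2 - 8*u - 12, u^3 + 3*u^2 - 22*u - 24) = u^2 + 7*u + 6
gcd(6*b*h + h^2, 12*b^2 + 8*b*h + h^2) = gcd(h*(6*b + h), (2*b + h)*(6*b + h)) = 6*b + h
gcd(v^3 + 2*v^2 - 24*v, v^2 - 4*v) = v^2 - 4*v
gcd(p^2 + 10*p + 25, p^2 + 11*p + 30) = p + 5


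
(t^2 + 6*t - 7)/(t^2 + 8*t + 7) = (t - 1)/(t + 1)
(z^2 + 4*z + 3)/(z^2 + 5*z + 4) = (z + 3)/(z + 4)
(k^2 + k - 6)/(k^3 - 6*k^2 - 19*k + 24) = (k - 2)/(k^2 - 9*k + 8)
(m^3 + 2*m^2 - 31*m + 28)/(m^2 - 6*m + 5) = (m^2 + 3*m - 28)/(m - 5)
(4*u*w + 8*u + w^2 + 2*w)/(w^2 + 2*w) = (4*u + w)/w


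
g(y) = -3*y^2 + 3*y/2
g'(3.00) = -16.50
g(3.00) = -22.50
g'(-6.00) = 37.50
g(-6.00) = -117.00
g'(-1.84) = 12.54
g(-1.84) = -12.92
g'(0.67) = -2.52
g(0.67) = -0.34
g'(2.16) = -11.46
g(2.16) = -10.76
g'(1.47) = -7.32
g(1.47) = -4.28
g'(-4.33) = 27.48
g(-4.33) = -62.74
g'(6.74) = -38.94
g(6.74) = -126.17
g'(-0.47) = 4.32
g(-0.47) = -1.37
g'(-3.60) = 23.10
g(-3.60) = -44.28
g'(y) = 3/2 - 6*y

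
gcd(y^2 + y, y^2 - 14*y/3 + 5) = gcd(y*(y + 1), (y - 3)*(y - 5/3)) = 1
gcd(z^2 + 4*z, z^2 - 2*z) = z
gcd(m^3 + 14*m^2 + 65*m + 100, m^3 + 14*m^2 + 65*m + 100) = m^3 + 14*m^2 + 65*m + 100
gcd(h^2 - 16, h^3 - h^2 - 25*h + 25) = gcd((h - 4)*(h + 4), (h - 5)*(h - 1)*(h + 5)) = 1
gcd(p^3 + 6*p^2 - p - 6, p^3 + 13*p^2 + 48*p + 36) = p^2 + 7*p + 6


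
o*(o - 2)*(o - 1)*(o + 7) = o^4 + 4*o^3 - 19*o^2 + 14*o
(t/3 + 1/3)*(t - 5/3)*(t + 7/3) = t^3/3 + 5*t^2/9 - 29*t/27 - 35/27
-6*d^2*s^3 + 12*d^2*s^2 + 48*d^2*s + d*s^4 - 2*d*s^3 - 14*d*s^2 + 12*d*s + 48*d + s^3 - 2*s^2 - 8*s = (-6*d + s)*(s - 4)*(s + 2)*(d*s + 1)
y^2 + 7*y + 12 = (y + 3)*(y + 4)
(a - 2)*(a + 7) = a^2 + 5*a - 14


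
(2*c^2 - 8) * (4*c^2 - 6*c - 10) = 8*c^4 - 12*c^3 - 52*c^2 + 48*c + 80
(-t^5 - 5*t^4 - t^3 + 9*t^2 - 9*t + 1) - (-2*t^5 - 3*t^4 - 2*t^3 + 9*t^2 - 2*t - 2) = t^5 - 2*t^4 + t^3 - 7*t + 3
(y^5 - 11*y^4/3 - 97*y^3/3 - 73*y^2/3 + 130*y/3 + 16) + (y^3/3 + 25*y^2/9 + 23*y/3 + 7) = y^5 - 11*y^4/3 - 32*y^3 - 194*y^2/9 + 51*y + 23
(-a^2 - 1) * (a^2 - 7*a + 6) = -a^4 + 7*a^3 - 7*a^2 + 7*a - 6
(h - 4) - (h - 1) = -3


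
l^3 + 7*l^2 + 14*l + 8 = (l + 1)*(l + 2)*(l + 4)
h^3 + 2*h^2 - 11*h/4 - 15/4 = (h - 3/2)*(h + 1)*(h + 5/2)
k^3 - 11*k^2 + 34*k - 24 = (k - 6)*(k - 4)*(k - 1)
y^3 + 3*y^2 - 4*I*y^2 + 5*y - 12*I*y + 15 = (y + 3)*(y - 5*I)*(y + I)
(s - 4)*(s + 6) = s^2 + 2*s - 24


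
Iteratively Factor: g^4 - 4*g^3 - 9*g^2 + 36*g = (g - 4)*(g^3 - 9*g) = g*(g - 4)*(g^2 - 9) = g*(g - 4)*(g + 3)*(g - 3)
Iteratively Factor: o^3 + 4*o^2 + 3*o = (o + 1)*(o^2 + 3*o) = o*(o + 1)*(o + 3)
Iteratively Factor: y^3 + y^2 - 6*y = (y - 2)*(y^2 + 3*y) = (y - 2)*(y + 3)*(y)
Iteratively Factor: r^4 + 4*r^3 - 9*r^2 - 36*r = (r - 3)*(r^3 + 7*r^2 + 12*r) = (r - 3)*(r + 3)*(r^2 + 4*r) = r*(r - 3)*(r + 3)*(r + 4)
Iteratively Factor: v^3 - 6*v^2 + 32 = (v - 4)*(v^2 - 2*v - 8) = (v - 4)^2*(v + 2)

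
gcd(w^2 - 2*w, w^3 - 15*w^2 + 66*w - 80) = w - 2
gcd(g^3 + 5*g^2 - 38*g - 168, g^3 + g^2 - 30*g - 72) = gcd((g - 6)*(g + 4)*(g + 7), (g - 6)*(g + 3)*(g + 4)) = g^2 - 2*g - 24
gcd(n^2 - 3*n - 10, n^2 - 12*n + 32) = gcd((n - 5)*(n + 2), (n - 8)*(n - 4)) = 1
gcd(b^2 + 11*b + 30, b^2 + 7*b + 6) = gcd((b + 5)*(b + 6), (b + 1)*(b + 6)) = b + 6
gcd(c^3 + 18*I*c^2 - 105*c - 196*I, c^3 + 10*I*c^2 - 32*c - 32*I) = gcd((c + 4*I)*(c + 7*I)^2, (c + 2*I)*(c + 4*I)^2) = c + 4*I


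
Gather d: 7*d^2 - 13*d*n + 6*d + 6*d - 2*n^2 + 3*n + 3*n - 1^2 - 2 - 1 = 7*d^2 + d*(12 - 13*n) - 2*n^2 + 6*n - 4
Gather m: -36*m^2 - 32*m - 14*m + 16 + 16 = -36*m^2 - 46*m + 32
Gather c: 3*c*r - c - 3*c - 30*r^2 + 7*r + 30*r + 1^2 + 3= c*(3*r - 4) - 30*r^2 + 37*r + 4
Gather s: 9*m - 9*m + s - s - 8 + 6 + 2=0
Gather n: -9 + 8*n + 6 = 8*n - 3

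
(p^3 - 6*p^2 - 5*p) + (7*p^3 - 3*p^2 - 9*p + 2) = 8*p^3 - 9*p^2 - 14*p + 2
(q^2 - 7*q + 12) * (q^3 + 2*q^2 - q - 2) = q^5 - 5*q^4 - 3*q^3 + 29*q^2 + 2*q - 24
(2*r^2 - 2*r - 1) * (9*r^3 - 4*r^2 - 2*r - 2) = 18*r^5 - 26*r^4 - 5*r^3 + 4*r^2 + 6*r + 2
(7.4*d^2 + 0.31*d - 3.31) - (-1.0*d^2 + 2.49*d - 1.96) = 8.4*d^2 - 2.18*d - 1.35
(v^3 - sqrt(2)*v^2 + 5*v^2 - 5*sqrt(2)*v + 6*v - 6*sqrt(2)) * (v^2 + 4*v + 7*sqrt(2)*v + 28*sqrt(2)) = v^5 + 6*sqrt(2)*v^4 + 9*v^4 + 12*v^3 + 54*sqrt(2)*v^3 - 102*v^2 + 156*sqrt(2)*v^2 - 364*v + 144*sqrt(2)*v - 336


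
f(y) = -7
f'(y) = 0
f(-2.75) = -7.00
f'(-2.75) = 0.00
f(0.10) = -7.00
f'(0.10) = 0.00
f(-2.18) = -7.00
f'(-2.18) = 0.00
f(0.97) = -7.00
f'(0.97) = 0.00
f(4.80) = -7.00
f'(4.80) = 0.00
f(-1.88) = -7.00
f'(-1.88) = 0.00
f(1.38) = -7.00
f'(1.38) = 0.00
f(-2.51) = -7.00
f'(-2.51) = 0.00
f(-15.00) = -7.00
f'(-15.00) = 0.00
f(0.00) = -7.00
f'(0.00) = 0.00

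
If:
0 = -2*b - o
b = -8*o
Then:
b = 0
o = 0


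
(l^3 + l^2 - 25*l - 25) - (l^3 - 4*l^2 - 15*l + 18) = 5*l^2 - 10*l - 43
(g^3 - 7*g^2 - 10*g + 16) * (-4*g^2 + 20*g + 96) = -4*g^5 + 48*g^4 - 4*g^3 - 936*g^2 - 640*g + 1536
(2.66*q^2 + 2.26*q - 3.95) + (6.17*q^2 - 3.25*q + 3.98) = 8.83*q^2 - 0.99*q + 0.0299999999999998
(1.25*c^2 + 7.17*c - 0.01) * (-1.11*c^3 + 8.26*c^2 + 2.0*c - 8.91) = -1.3875*c^5 + 2.3663*c^4 + 61.7353*c^3 + 3.1199*c^2 - 63.9047*c + 0.0891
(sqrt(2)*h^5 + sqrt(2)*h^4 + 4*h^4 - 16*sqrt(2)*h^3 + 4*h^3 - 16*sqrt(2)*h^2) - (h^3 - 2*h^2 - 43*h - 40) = sqrt(2)*h^5 + sqrt(2)*h^4 + 4*h^4 - 16*sqrt(2)*h^3 + 3*h^3 - 16*sqrt(2)*h^2 + 2*h^2 + 43*h + 40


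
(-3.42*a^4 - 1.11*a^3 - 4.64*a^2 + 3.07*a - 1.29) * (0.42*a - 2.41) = -1.4364*a^5 + 7.776*a^4 + 0.726300000000001*a^3 + 12.4718*a^2 - 7.9405*a + 3.1089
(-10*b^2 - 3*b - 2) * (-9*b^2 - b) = 90*b^4 + 37*b^3 + 21*b^2 + 2*b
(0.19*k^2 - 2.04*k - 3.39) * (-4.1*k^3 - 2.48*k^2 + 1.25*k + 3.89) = -0.779*k^5 + 7.8928*k^4 + 19.1957*k^3 + 6.5963*k^2 - 12.1731*k - 13.1871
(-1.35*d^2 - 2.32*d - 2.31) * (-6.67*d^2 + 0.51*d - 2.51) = 9.0045*d^4 + 14.7859*d^3 + 17.613*d^2 + 4.6451*d + 5.7981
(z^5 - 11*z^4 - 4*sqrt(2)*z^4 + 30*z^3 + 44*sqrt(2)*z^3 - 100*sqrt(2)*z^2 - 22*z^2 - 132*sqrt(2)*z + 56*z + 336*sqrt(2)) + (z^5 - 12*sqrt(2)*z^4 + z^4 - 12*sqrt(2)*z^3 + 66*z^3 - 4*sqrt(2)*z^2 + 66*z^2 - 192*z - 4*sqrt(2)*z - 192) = 2*z^5 - 16*sqrt(2)*z^4 - 10*z^4 + 32*sqrt(2)*z^3 + 96*z^3 - 104*sqrt(2)*z^2 + 44*z^2 - 136*sqrt(2)*z - 136*z - 192 + 336*sqrt(2)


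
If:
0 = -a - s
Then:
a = -s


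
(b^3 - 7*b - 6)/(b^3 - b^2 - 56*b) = (-b^3 + 7*b + 6)/(b*(-b^2 + b + 56))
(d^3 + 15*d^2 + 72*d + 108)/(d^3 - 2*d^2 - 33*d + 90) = (d^2 + 9*d + 18)/(d^2 - 8*d + 15)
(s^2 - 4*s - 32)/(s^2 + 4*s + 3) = (s^2 - 4*s - 32)/(s^2 + 4*s + 3)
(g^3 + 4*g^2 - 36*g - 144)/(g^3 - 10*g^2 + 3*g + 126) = (g^2 + 10*g + 24)/(g^2 - 4*g - 21)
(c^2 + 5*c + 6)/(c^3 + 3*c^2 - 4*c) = (c^2 + 5*c + 6)/(c*(c^2 + 3*c - 4))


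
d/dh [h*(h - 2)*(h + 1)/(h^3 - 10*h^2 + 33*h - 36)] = (-9*h^3 + 43*h^2 - 32*h - 24)/(h^5 - 17*h^4 + 115*h^3 - 387*h^2 + 648*h - 432)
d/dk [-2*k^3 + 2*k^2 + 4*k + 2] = -6*k^2 + 4*k + 4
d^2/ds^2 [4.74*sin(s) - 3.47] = -4.74*sin(s)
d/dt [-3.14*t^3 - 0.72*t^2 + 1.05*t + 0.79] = -9.42*t^2 - 1.44*t + 1.05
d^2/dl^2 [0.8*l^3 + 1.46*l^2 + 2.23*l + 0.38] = 4.8*l + 2.92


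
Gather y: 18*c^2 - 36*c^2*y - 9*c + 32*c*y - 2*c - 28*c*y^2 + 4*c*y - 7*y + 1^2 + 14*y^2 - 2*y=18*c^2 - 11*c + y^2*(14 - 28*c) + y*(-36*c^2 + 36*c - 9) + 1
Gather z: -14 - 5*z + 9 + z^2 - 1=z^2 - 5*z - 6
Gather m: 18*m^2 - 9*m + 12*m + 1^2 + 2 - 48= 18*m^2 + 3*m - 45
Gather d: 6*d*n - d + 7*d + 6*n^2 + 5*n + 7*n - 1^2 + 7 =d*(6*n + 6) + 6*n^2 + 12*n + 6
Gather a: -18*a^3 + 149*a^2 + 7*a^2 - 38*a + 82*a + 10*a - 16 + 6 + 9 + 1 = -18*a^3 + 156*a^2 + 54*a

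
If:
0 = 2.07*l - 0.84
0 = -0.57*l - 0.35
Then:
No Solution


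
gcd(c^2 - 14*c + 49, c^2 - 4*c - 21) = c - 7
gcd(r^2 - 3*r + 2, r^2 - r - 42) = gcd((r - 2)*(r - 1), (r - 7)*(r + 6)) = 1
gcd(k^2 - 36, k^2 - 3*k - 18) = k - 6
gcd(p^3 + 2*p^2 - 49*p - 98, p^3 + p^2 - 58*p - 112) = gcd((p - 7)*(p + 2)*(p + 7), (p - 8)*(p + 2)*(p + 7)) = p^2 + 9*p + 14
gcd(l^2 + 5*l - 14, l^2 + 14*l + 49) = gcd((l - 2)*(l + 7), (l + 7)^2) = l + 7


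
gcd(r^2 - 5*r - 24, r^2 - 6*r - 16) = r - 8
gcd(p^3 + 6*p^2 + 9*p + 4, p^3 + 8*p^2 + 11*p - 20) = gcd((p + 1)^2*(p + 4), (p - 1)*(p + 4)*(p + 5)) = p + 4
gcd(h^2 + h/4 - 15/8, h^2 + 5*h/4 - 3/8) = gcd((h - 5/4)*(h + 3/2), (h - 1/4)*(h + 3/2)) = h + 3/2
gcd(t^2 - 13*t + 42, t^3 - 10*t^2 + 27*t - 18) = t - 6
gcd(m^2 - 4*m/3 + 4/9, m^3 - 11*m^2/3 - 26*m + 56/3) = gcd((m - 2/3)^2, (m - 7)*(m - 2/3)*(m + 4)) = m - 2/3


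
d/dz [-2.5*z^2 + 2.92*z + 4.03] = 2.92 - 5.0*z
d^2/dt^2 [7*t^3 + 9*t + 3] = 42*t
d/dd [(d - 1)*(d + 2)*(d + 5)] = 3*d^2 + 12*d + 3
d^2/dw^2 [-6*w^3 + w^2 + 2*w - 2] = 2 - 36*w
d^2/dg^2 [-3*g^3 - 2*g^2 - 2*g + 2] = -18*g - 4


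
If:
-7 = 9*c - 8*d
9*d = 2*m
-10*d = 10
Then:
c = -5/3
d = -1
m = -9/2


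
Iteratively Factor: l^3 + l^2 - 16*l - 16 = (l - 4)*(l^2 + 5*l + 4) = (l - 4)*(l + 4)*(l + 1)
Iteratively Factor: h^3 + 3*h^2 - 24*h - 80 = (h + 4)*(h^2 - h - 20) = (h + 4)^2*(h - 5)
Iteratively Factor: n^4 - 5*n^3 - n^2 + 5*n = (n)*(n^3 - 5*n^2 - n + 5) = n*(n - 1)*(n^2 - 4*n - 5) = n*(n - 1)*(n + 1)*(n - 5)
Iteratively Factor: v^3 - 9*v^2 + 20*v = (v - 5)*(v^2 - 4*v) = v*(v - 5)*(v - 4)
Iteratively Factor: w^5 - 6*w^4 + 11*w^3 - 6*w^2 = (w - 1)*(w^4 - 5*w^3 + 6*w^2) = (w - 2)*(w - 1)*(w^3 - 3*w^2) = w*(w - 2)*(w - 1)*(w^2 - 3*w) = w*(w - 3)*(w - 2)*(w - 1)*(w)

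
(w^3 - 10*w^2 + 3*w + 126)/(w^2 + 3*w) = w - 13 + 42/w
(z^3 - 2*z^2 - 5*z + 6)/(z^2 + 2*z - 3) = (z^2 - z - 6)/(z + 3)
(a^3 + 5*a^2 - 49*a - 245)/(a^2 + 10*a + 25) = (a^2 - 49)/(a + 5)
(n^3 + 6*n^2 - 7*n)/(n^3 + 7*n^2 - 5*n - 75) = n*(n^2 + 6*n - 7)/(n^3 + 7*n^2 - 5*n - 75)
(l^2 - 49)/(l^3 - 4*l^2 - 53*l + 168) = (l - 7)/(l^2 - 11*l + 24)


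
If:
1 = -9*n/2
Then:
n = -2/9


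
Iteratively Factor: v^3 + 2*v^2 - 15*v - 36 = (v - 4)*(v^2 + 6*v + 9) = (v - 4)*(v + 3)*(v + 3)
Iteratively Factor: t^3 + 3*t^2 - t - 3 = (t + 3)*(t^2 - 1) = (t - 1)*(t + 3)*(t + 1)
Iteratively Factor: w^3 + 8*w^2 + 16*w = (w)*(w^2 + 8*w + 16) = w*(w + 4)*(w + 4)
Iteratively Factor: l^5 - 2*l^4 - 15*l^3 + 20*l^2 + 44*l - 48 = (l + 2)*(l^4 - 4*l^3 - 7*l^2 + 34*l - 24) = (l + 2)*(l + 3)*(l^3 - 7*l^2 + 14*l - 8) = (l - 2)*(l + 2)*(l + 3)*(l^2 - 5*l + 4) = (l - 4)*(l - 2)*(l + 2)*(l + 3)*(l - 1)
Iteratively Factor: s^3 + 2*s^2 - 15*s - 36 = (s + 3)*(s^2 - s - 12) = (s - 4)*(s + 3)*(s + 3)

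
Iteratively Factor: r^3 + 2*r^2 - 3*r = (r)*(r^2 + 2*r - 3) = r*(r - 1)*(r + 3)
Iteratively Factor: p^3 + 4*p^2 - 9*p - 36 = (p + 4)*(p^2 - 9) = (p - 3)*(p + 4)*(p + 3)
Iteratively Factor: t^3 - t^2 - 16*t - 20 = (t + 2)*(t^2 - 3*t - 10) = (t - 5)*(t + 2)*(t + 2)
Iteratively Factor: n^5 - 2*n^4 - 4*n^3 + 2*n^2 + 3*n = (n + 1)*(n^4 - 3*n^3 - n^2 + 3*n) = n*(n + 1)*(n^3 - 3*n^2 - n + 3) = n*(n + 1)^2*(n^2 - 4*n + 3) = n*(n - 1)*(n + 1)^2*(n - 3)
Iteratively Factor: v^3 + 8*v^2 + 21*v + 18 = (v + 2)*(v^2 + 6*v + 9) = (v + 2)*(v + 3)*(v + 3)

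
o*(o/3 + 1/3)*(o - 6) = o^3/3 - 5*o^2/3 - 2*o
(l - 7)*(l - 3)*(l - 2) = l^3 - 12*l^2 + 41*l - 42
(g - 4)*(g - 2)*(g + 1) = g^3 - 5*g^2 + 2*g + 8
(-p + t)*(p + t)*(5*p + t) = -5*p^3 - p^2*t + 5*p*t^2 + t^3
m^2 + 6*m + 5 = (m + 1)*(m + 5)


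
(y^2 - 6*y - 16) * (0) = 0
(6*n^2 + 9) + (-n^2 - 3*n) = 5*n^2 - 3*n + 9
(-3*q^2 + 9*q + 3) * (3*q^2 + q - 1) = -9*q^4 + 24*q^3 + 21*q^2 - 6*q - 3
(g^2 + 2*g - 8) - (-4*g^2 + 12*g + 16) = 5*g^2 - 10*g - 24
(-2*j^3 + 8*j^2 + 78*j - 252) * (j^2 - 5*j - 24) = -2*j^5 + 18*j^4 + 86*j^3 - 834*j^2 - 612*j + 6048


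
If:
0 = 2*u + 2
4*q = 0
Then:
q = 0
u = -1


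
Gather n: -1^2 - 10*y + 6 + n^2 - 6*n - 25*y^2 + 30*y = n^2 - 6*n - 25*y^2 + 20*y + 5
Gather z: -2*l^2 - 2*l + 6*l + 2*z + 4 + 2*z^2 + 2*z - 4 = -2*l^2 + 4*l + 2*z^2 + 4*z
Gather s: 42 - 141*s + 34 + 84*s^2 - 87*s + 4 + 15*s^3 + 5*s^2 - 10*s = 15*s^3 + 89*s^2 - 238*s + 80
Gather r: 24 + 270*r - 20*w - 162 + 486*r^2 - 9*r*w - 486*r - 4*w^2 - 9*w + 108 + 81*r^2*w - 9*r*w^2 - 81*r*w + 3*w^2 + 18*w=r^2*(81*w + 486) + r*(-9*w^2 - 90*w - 216) - w^2 - 11*w - 30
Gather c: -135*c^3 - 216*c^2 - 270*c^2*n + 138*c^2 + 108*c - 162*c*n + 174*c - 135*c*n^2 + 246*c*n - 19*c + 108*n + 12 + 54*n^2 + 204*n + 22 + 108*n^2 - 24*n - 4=-135*c^3 + c^2*(-270*n - 78) + c*(-135*n^2 + 84*n + 263) + 162*n^2 + 288*n + 30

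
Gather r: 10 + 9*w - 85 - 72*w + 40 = -63*w - 35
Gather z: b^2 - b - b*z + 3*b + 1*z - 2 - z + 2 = b^2 - b*z + 2*b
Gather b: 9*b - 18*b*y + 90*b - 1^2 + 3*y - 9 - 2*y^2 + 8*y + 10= b*(99 - 18*y) - 2*y^2 + 11*y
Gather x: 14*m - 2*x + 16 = 14*m - 2*x + 16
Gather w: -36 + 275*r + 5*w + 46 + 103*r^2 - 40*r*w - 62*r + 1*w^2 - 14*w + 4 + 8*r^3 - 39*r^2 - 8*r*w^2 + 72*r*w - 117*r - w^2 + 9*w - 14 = 8*r^3 + 64*r^2 - 8*r*w^2 + 32*r*w + 96*r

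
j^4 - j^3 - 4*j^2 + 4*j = j*(j - 2)*(j - 1)*(j + 2)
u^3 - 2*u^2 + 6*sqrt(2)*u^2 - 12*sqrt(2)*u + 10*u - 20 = (u - 2)*(u + sqrt(2))*(u + 5*sqrt(2))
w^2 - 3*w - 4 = (w - 4)*(w + 1)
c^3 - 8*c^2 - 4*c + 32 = (c - 8)*(c - 2)*(c + 2)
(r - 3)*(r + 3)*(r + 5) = r^3 + 5*r^2 - 9*r - 45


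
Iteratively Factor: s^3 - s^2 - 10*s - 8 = (s + 1)*(s^2 - 2*s - 8) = (s - 4)*(s + 1)*(s + 2)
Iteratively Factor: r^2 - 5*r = (r)*(r - 5)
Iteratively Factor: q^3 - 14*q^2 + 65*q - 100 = (q - 5)*(q^2 - 9*q + 20) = (q - 5)*(q - 4)*(q - 5)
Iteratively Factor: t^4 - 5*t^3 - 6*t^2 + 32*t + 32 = (t + 1)*(t^3 - 6*t^2 + 32) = (t + 1)*(t + 2)*(t^2 - 8*t + 16) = (t - 4)*(t + 1)*(t + 2)*(t - 4)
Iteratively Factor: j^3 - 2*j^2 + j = (j)*(j^2 - 2*j + 1) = j*(j - 1)*(j - 1)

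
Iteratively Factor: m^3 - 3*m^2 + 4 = (m + 1)*(m^2 - 4*m + 4) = (m - 2)*(m + 1)*(m - 2)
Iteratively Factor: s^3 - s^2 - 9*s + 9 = (s - 3)*(s^2 + 2*s - 3) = (s - 3)*(s - 1)*(s + 3)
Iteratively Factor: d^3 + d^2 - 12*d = (d + 4)*(d^2 - 3*d) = d*(d + 4)*(d - 3)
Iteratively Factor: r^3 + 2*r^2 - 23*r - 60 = (r - 5)*(r^2 + 7*r + 12) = (r - 5)*(r + 3)*(r + 4)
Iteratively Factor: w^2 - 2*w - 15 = (w + 3)*(w - 5)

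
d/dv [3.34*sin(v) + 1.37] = 3.34*cos(v)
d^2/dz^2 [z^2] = 2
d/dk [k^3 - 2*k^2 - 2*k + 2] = 3*k^2 - 4*k - 2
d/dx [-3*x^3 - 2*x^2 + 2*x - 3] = -9*x^2 - 4*x + 2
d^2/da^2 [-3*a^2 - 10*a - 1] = -6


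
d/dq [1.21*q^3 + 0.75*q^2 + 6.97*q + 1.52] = 3.63*q^2 + 1.5*q + 6.97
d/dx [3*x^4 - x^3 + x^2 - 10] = x*(12*x^2 - 3*x + 2)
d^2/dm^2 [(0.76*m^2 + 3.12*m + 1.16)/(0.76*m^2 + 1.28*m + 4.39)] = (4.44089209850063e-16*m^4 + 2.12556799999999*m^3 - 11.193888*m^2 - 55.68672*m - 9.70957600000001)/(0.438976*m^6 + 2.217984*m^5 + 11.342544*m^4 + 27.720704*m^3 + 65.518116*m^2 + 74.004864*m + 84.604519)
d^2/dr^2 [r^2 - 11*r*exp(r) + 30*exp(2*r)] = -11*r*exp(r) + 120*exp(2*r) - 22*exp(r) + 2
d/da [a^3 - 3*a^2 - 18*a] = 3*a^2 - 6*a - 18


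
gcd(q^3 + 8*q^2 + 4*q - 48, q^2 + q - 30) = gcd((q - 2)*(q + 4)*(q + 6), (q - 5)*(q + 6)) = q + 6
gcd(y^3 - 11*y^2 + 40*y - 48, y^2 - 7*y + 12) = y^2 - 7*y + 12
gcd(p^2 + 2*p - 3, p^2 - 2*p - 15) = p + 3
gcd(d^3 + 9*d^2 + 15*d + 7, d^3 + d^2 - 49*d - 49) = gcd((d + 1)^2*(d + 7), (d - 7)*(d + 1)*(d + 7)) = d^2 + 8*d + 7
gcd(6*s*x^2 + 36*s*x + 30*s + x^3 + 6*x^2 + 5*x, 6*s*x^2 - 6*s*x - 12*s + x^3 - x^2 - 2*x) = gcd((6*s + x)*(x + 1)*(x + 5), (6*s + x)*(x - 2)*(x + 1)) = 6*s*x + 6*s + x^2 + x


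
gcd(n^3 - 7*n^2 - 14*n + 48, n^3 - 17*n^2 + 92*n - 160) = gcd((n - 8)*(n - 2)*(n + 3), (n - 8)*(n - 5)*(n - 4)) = n - 8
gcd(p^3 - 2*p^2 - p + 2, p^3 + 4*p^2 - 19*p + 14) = p^2 - 3*p + 2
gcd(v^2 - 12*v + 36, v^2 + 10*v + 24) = 1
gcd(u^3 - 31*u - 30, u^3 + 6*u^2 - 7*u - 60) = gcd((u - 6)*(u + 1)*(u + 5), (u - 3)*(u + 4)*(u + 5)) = u + 5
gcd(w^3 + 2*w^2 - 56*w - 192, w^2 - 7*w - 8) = w - 8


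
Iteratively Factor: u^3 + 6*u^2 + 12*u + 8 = (u + 2)*(u^2 + 4*u + 4) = (u + 2)^2*(u + 2)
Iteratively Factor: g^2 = (g)*(g)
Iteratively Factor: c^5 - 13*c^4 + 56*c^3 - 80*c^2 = (c - 4)*(c^4 - 9*c^3 + 20*c^2) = (c - 4)^2*(c^3 - 5*c^2) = c*(c - 4)^2*(c^2 - 5*c) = c*(c - 5)*(c - 4)^2*(c)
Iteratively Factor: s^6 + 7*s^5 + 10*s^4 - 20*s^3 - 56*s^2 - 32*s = (s + 2)*(s^5 + 5*s^4 - 20*s^2 - 16*s) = (s - 2)*(s + 2)*(s^4 + 7*s^3 + 14*s^2 + 8*s) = (s - 2)*(s + 2)^2*(s^3 + 5*s^2 + 4*s) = (s - 2)*(s + 1)*(s + 2)^2*(s^2 + 4*s) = (s - 2)*(s + 1)*(s + 2)^2*(s + 4)*(s)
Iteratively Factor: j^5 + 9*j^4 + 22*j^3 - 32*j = (j - 1)*(j^4 + 10*j^3 + 32*j^2 + 32*j) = j*(j - 1)*(j^3 + 10*j^2 + 32*j + 32) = j*(j - 1)*(j + 2)*(j^2 + 8*j + 16) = j*(j - 1)*(j + 2)*(j + 4)*(j + 4)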